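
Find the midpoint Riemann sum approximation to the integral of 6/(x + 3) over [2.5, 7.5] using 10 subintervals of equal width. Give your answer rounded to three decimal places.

Δx = (7.5 − 2.5)/10 = 0.5.
Midpoints: 2.75, 3.25, 3.75, 4.25, 4.75, 5.25, 5.75, 6.25, 6.75, 7.25.
f(2.75) = 24/23, f(3.25) = 0.96, f(3.75) = 8/9, f(4.25) = 24/29, f(4.75) = 24/31, f(5.25) = 8/11, f(5.75) = 24/35, f(6.25) = 24/37, f(6.75) = 8/13, f(7.25) = 24/41.
Sum = Δx · [f(2.75) + f(3.25) + f(3.75) + ...].
Sum ≈ 3.878.

3.878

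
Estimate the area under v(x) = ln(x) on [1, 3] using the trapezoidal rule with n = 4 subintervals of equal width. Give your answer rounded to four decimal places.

Δx = (3 − 1)/4 = 0.5.
v(1) ≈ 0.0000, v(1.5) ≈ 0.4055, v(2) ≈ 0.6931, v(2.5) ≈ 0.9163, v(3) ≈ 1.0986.
T_4 = (Δx/2)·[v(x_0) + 2v(x_1) + 2v(x_2) + 2v(x_3) + v(x_4)].
Sum ≈ 1.2821.

1.2821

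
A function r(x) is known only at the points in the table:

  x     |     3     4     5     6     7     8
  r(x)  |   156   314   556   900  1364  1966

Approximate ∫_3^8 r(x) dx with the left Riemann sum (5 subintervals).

3290

Δx = 1.
Sum = 1·[156 + 314 + 556 + 900 + 1364] = 3290.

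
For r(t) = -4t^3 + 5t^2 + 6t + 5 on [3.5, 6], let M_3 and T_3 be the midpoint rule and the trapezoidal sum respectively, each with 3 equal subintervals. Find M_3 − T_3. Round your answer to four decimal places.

M_3 ≈ -766.122685.
T_3 ≈ -788.692130.
M_3 − T_3 ≈ 22.5694.

22.5694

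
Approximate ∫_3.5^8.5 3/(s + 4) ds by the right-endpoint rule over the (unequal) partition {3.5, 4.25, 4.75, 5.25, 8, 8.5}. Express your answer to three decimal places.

Subinterval widths: 0.75, 0.5, 0.5, 2.75, 0.5.
Right endpoints: 4.25, 4.75, 5.25, 8, 8.5.
f(4.25) = 4/11, f(4.75) = 12/35, f(5.25) = 12/37, f(8) = 0.25, f(8.5) = 0.24.
Sum = Σ Δs_i · f(s_i).
Sum ≈ 1.414.

1.414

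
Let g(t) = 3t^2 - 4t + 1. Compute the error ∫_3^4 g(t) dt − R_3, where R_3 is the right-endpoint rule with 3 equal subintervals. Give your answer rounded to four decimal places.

-2.8889

Exact integral: ∫_3^4 g(t) dt = 24.
R_3 ≈ 26.888889.
Error ≈ 24 − 26.888889 ≈ -2.8889.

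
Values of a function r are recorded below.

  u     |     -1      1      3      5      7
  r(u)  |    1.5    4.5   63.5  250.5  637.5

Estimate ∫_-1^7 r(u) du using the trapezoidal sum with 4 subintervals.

Δu = 2.
T_4 = (2/2)·[1.5 + 2·4.5 + 2·63.5 + 2·250.5 + 637.5] = 1276.

1276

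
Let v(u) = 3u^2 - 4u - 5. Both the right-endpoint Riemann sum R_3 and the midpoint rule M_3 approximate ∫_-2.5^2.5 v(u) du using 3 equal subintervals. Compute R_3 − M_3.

R_3 ≈ -3.47222.
M_3 ≈ 2.77778.
R_3 − M_3 = -6.25.

-6.25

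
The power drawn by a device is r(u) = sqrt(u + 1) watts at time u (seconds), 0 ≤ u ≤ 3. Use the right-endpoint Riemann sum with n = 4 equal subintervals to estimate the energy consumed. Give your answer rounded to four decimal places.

5.0301

Δu = (3 − 0)/4 = 0.75.
Right endpoints: 0.75, 1.5, 2.25, 3.
r(0.75) ≈ 1.3229, r(1.5) ≈ 1.5811, r(2.25) ≈ 1.8028, r(3) ≈ 2.0000.
Sum = Δu · [r(0.75) + r(1.5) + r(2.25) + r(3)].
Sum ≈ 5.0301.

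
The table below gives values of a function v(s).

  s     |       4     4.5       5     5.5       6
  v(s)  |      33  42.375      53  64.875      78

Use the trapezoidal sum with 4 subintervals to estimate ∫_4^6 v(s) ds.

107.875

Δs = 0.5.
T_4 = (0.5/2)·[33 + 2·42.375 + 2·53 + 2·64.875 + 78] = 107.875.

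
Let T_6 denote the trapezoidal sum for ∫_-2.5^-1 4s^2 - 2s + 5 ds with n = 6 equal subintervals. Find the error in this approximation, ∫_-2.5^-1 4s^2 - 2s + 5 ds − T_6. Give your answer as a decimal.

Exact integral: ∫_-2.5^-1 f(s) ds = 32.25.
T_6 = 32.3125.
Error = 32.25 − 32.3125 = -0.0625.

-0.0625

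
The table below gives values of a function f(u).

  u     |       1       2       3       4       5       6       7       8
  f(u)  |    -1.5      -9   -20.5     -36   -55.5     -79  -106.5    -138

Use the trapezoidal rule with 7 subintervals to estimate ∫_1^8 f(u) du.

-376.25

Δu = 1.
T_7 = (1/2)·[(-1.5) + 2·(-9) + 2·(-20.5) + 2·(-36) + 2·(-55.5) + 2·(-79) + 2·(-106.5) + (-138)] = -376.25.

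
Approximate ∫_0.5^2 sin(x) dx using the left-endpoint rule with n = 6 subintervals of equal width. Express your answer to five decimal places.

Δx = (2 − 0.5)/6 = 0.25.
Left endpoints: 0.5, 0.75, 1, 1.25, 1.5, 1.75.
f(0.5) ≈ 0.47943, f(0.75) ≈ 0.68164, f(1) ≈ 0.84147, f(1.25) ≈ 0.94898, f(1.5) ≈ 0.99749, f(1.75) ≈ 0.98399.
Sum = Δx · [f(0.5) + f(0.75) + f(1) + ...].
Sum ≈ 1.23325.

1.23325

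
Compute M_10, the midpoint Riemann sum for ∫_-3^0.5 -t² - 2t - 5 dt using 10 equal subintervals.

-17.7559375

Δt = (0.5 − (-3))/10 = 0.35.
Midpoints: -2.825, -2.475, -2.125, -1.775, -1.425, -1.075, -0.725, -0.375, -0.025, 0.325.
f(-2.825) = -7.330625, f(-2.475) = -6.175625, f(-2.125) = -5.265625, f(-1.775) = -4.600625, f(-1.425) = -4.180625, f(-1.075) = -4.005625, f(-0.725) = -4.075625, f(-0.375) = -4.390625, f(-0.025) = -4.950625, f(0.325) = -5.755625.
Sum = Δt · [f(-2.825) + f(-2.475) + f(-2.125) + ...].
Sum = -17.7559375.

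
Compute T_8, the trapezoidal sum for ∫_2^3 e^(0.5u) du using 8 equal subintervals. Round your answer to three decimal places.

3.528

Δu = (3 − 2)/8 = 0.125.
f(2) ≈ 2.718, f(2.125) ≈ 2.894, f(2.25) ≈ 3.080, f(2.375) ≈ 3.279, f(2.5) ≈ 3.490, f(2.625) ≈ 3.715, f(2.75) ≈ 3.955, f(2.875) ≈ 4.210, f(3) ≈ 4.482.
T_8 = (Δu/2)·[f(u_0) + 2f(u_1) + ... + 2f(u_{7}) + f(u_8)].
Sum ≈ 3.528.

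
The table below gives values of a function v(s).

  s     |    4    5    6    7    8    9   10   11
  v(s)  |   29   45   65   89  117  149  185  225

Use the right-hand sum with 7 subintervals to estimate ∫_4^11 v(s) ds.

875

Δs = 1.
Sum = 1·[45 + 65 + 89 + 117 + 149 + 185 + 225] = 875.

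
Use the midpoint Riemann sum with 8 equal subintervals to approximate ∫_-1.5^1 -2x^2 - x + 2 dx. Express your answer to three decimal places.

Δx = (1 − (-1.5))/8 = 0.3125.
Midpoints: -1.34375, -1.03125, -0.71875, -0.40625, -0.09375, 0.21875, 0.53125, 0.84375.
f(-1.34375) = -137/512, f(-1.03125) = 463/512, f(-0.71875) = 863/512, f(-0.40625) = 1063/512, f(-0.09375) = 1063/512, f(0.21875) = 863/512, f(0.53125) = 463/512, f(0.84375) = -137/512.
Sum = Δx · [f(-1.34375) + f(-1.03125) + f(-0.71875) + ...].
Sum ≈ 2.749.

2.749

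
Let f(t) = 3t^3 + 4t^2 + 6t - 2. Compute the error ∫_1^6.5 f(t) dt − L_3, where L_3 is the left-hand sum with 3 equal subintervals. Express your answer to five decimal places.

817.66030

Exact integral: ∫_1^6.5 f(t) dt ≈ 1815.6302083.
L_3 ≈ 997.9699074.
Error ≈ 1815.6302083 − 997.9699074 ≈ 817.66030.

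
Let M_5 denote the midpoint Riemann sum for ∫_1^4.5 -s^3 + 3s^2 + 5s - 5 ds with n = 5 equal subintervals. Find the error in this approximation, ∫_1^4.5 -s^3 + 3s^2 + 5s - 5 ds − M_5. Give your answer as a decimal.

-0.7503125

Exact integral: ∫_1^4.5 f(s) ds = 18.484375.
M_5 = 19.2346875.
Error = 18.484375 − 19.2346875 = -0.7503125.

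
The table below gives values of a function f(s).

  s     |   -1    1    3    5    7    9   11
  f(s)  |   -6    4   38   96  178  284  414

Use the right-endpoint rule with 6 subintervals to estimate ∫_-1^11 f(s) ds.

2028

Δs = 2.
Sum = 2·[4 + 38 + 96 + 178 + 284 + 414] = 2028.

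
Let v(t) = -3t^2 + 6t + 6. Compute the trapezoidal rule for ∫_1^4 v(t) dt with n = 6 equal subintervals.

-0.375

Δt = (4 − 1)/6 = 0.5.
v(1) = 9, v(1.5) = 8.25, v(2) = 6, v(2.5) = 2.25, v(3) = -3, v(3.5) = -9.75, v(4) = -18.
T_6 = (Δt/2)·[v(t_0) + 2v(t_1) + ... + 2v(t_{5}) + v(t_6)].
Sum = -0.375.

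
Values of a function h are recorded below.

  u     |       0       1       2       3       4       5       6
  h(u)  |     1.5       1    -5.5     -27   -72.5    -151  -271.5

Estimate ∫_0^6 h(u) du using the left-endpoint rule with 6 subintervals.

Δu = 1.
Sum = 1·[1.5 + 1 + (-5.5) + (-27) + (-72.5) + (-151)] = -253.5.

-253.5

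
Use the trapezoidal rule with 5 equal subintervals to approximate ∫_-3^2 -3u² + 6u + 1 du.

-47.5

Δu = (2 − (-3))/5 = 1.
f(-3) = -44, f(-2) = -23, f(-1) = -8, f(0) = 1, f(1) = 4, f(2) = 1.
T_5 = (Δu/2)·[f(u_0) + 2f(u_1) + ... + 2f(u_{4}) + f(u_5)].
Sum = -47.5.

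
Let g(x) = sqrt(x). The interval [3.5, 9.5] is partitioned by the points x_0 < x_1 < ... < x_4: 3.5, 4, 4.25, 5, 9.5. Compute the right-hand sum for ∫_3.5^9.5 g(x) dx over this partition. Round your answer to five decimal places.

Subinterval widths: 0.5, 0.25, 0.75, 4.5.
Right endpoints: 4, 4.25, 5, 9.5.
g(4) ≈ 2.00000, g(4.25) ≈ 2.06155, g(5) ≈ 2.23607, g(9.5) ≈ 3.08221.
Sum = Σ Δx_i · g(x_i).
Sum ≈ 17.06237.

17.06237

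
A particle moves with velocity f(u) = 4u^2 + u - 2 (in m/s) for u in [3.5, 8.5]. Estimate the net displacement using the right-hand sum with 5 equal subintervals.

907.5

Δu = (8.5 − 3.5)/5 = 1.
Right endpoints: 4.5, 5.5, 6.5, 7.5, 8.5.
f(4.5) = 83.5, f(5.5) = 124.5, f(6.5) = 173.5, f(7.5) = 230.5, f(8.5) = 295.5.
Sum = Δu · [f(4.5) + f(5.5) + f(6.5) + f(7.5) + f(8.5)].
Sum = 907.5.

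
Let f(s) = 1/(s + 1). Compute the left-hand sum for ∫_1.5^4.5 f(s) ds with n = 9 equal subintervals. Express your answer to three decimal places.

Δs = (4.5 − 1.5)/9 = 1/3.
Left endpoints: 1.5, 11/6, 13/6, 2.5, 17/6, 19/6, 3.5, 23/6, 25/6.
f(1.5) = 0.4, f(11/6) = 6/17, f(13/6) = 6/19, f(2.5) = 2/7, f(17/6) = 6/23, f(19/6) = 0.24, f(3.5) = 2/9, f(23/6) = 6/29, f(25/6) = 6/31.
Sum = Δs · [f(1.5) + f(11/6) + f(13/6) + ...].
Sum ≈ 0.826.

0.826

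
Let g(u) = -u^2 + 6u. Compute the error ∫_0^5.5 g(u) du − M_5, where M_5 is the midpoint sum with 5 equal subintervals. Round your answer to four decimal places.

Exact integral: ∫_0^5.5 g(u) du ≈ 35.291667.
M_5 = 35.84625.
Error ≈ 35.291667 − 35.84625 ≈ -0.5546.

-0.5546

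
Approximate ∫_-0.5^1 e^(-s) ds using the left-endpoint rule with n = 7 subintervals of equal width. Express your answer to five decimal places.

1.42297

Δs = (1 − (-0.5))/7 = 3/14.
Left endpoints: -0.5, -2/7, -1/14, 1/7, 5/14, 4/7, 11/14.
f(-0.5) ≈ 1.64872, f(-2/7) ≈ 1.33071, f(-1/14) ≈ 1.07404, f(1/7) ≈ 0.86688, f(5/14) ≈ 0.69967, f(4/7) ≈ 0.56472, f(11/14) ≈ 0.45579.
Sum = Δs · [f(-0.5) + f(-2/7) + f(-1/14) + ...].
Sum ≈ 1.42297.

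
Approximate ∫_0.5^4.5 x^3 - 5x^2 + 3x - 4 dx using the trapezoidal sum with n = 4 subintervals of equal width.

-33.5

Δx = (4.5 − 0.5)/4 = 1.
f(0.5) = -3.625, f(1.5) = -7.375, f(2.5) = -12.125, f(3.5) = -11.875, f(4.5) = -0.625.
T_4 = (Δx/2)·[f(x_0) + 2f(x_1) + 2f(x_2) + 2f(x_3) + f(x_4)].
Sum = -33.5.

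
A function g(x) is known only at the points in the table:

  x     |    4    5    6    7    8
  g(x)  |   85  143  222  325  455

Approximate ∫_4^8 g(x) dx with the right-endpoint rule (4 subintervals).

Δx = 1.
Sum = 1·[143 + 222 + 325 + 455] = 1145.

1145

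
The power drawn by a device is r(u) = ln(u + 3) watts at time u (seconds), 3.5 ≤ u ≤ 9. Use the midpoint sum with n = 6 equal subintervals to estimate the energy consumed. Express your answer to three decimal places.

12.155

Δu = (9 − 3.5)/6 = 11/12.
Midpoints: 95/24, 4.875, 139/24, 161/24, 7.625, 205/24.
r(95/24) ≈ 1.940, r(4.875) ≈ 2.064, r(139/24) ≈ 2.174, r(161/24) ≈ 2.273, r(7.625) ≈ 2.363, r(205/24) ≈ 2.446.
Sum = Δu · [r(95/24) + r(4.875) + r(139/24) + ...].
Sum ≈ 12.155.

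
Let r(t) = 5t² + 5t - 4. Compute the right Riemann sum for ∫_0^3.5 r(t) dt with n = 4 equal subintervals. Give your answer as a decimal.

Δt = (3.5 − 0)/4 = 0.875.
Right endpoints: 0.875, 1.75, 2.625, 3.5.
r(0.875) = 4.203125, r(1.75) = 20.0625, r(2.625) = 43.578125, r(3.5) = 74.75.
Sum = Δt · [r(0.875) + r(1.75) + r(2.625) + r(3.5)].
Sum = 124.76953125.

124.76953125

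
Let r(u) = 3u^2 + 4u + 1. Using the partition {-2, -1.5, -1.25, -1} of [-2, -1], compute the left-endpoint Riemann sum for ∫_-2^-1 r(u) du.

Subinterval widths: 0.5, 0.25, 0.25.
Left endpoints: -2, -1.5, -1.25.
r(-2) = 5, r(-1.5) = 1.75, r(-1.25) = 0.6875.
Sum = Σ Δu_i · r(u_i).
Sum = 3.109375.

3.109375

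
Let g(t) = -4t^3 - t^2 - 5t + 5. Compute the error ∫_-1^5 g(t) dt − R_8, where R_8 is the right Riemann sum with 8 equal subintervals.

223.3125

Exact integral: ∫_-1^5 g(t) dt = -696.
R_8 = -919.3125.
Error = -696 − (-919.3125) = 223.3125.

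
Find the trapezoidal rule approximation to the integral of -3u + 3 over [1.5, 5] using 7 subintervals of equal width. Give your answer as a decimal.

-23.625

Δu = (5 − 1.5)/7 = 0.5.
f(1.5) = -1.5, f(2) = -3, f(2.5) = -4.5, f(3) = -6, f(3.5) = -7.5, f(4) = -9, f(4.5) = -10.5, f(5) = -12.
T_7 = (Δu/2)·[f(u_0) + 2f(u_1) + ... + 2f(u_{6}) + f(u_7)].
Sum = -23.625.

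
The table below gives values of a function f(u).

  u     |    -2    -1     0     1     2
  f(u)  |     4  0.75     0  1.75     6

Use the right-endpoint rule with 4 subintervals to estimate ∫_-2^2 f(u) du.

Δu = 1.
Sum = 1·[0.75 + 0 + 1.75 + 6] = 8.5.

8.5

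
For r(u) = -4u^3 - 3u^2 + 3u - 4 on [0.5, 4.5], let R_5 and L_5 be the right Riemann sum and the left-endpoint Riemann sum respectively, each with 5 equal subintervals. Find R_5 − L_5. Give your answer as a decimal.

-329.6

R_5 = -665.88.
L_5 = -336.28.
R_5 − L_5 = -329.6.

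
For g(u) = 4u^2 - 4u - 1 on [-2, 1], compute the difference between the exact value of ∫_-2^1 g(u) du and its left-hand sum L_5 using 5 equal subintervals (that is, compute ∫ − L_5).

-7.92

Exact integral: ∫_-2^1 g(u) du = 15.
L_5 = 22.92.
Error = 15 − 22.92 = -7.92.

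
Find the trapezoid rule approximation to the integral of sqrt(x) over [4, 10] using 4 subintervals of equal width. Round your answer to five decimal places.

Δx = (10 − 4)/4 = 1.5.
f(4) ≈ 2.00000, f(5.5) ≈ 2.34521, f(7) ≈ 2.64575, f(8.5) ≈ 2.91548, f(10) ≈ 3.16228.
T_4 = (Δx/2)·[f(x_0) + 2f(x_1) + 2f(x_2) + 2f(x_3) + f(x_4)].
Sum ≈ 15.73136.

15.73136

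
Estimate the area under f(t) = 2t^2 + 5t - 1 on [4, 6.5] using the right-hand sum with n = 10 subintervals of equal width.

211.71875

Δt = (6.5 − 4)/10 = 0.25.
Right endpoints: 4.25, 4.5, 4.75, 5, 5.25, 5.5, 5.75, 6, 6.25, 6.5.
f(4.25) = 56.375, f(4.5) = 62, f(4.75) = 67.875, f(5) = 74, f(5.25) = 80.375, f(5.5) = 87, f(5.75) = 93.875, f(6) = 101, f(6.25) = 108.375, f(6.5) = 116.
Sum = Δt · [f(4.25) + f(4.5) + f(4.75) + ...].
Sum = 211.71875.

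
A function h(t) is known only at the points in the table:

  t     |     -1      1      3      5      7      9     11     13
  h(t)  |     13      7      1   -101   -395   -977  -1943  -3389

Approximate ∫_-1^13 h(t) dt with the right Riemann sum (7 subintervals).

Δt = 2.
Sum = 2·[7 + 1 + (-101) + (-395) + (-977) + (-1943) + (-3389)] = -13594.

-13594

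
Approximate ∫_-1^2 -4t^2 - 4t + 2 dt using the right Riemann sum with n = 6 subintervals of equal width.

-18.5

Δt = (2 − (-1))/6 = 0.5.
Right endpoints: -0.5, 0, 0.5, 1, 1.5, 2.
f(-0.5) = 3, f(0) = 2, f(0.5) = -1, f(1) = -6, f(1.5) = -13, f(2) = -22.
Sum = Δt · [f(-0.5) + f(0) + f(0.5) + ...].
Sum = -18.5.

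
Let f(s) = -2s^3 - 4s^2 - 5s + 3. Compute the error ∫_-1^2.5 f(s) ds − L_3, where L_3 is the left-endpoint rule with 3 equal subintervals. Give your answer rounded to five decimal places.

Exact integral: ∫_-1^2.5 f(s) ds ≈ -43.8229167.
L_3 ≈ -8.7175926.
Error ≈ -43.8229167 − (-8.7175926) ≈ -35.10532.

-35.10532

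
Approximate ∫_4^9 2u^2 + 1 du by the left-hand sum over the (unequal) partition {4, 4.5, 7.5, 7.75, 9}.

320.78125

Subinterval widths: 0.5, 3, 0.25, 1.25.
Left endpoints: 4, 4.5, 7.5, 7.75.
f(4) = 33, f(4.5) = 41.5, f(7.5) = 113.5, f(7.75) = 121.125.
Sum = Σ Δu_i · f(u_i).
Sum = 320.78125.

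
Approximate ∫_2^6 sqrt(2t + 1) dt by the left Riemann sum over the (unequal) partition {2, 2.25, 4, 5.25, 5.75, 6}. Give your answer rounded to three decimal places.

Subinterval widths: 0.25, 1.75, 1.25, 0.5, 0.25.
Left endpoints: 2, 2.25, 4, 5.25, 5.75.
f(2) ≈ 2.236, f(2.25) ≈ 2.345, f(4) ≈ 3.000, f(5.25) ≈ 3.391, f(5.75) ≈ 3.536.
Sum = Σ Δt_i · f(t_i).
Sum ≈ 10.993.

10.993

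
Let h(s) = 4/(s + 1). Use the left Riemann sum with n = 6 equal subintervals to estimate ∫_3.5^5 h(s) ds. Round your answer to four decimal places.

Δs = (5 − 3.5)/6 = 0.25.
Left endpoints: 3.5, 3.75, 4, 4.25, 4.5, 4.75.
h(3.5) = 8/9, h(3.75) = 16/19, h(4) = 0.8, h(4.25) = 16/21, h(4.5) = 8/11, h(4.75) = 16/23.
Sum = Δs · [h(3.5) + h(3.75) + h(4) + ...].
Sum ≈ 1.1790.

1.1790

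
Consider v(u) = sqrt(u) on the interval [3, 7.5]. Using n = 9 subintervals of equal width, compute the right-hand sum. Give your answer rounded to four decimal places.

Δu = (7.5 − 3)/9 = 0.5.
Right endpoints: 3.5, 4, 4.5, 5, 5.5, 6, 6.5, 7, 7.5.
v(3.5) ≈ 1.8708, v(4) ≈ 2.0000, v(4.5) ≈ 2.1213, v(5) ≈ 2.2361, v(5.5) ≈ 2.3452, v(6) ≈ 2.4495, v(6.5) ≈ 2.5495, v(7) ≈ 2.6458, v(7.5) ≈ 2.7386.
Sum = Δu · [v(3.5) + v(4) + v(4.5) + ...].
Sum ≈ 10.4784.

10.4784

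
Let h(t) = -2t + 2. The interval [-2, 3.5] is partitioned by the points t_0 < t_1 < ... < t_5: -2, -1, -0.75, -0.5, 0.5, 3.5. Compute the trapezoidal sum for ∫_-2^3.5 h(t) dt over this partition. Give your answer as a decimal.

2.75

Subinterval widths: 1, 0.25, 0.25, 1, 3.
h(-2) = 6, h(-1) = 4, h(-0.75) = 3.5, h(-0.5) = 3, h(0.5) = 1, h(3.5) = -5.
On each subinterval the trapezoid contributes (Δt_i/2)·[h(t_{i-1}) + h(t_i)].
Sum = 2.75.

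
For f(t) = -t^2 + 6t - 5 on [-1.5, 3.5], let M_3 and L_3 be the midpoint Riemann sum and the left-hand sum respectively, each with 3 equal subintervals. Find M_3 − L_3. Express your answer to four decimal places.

M_3 ≈ -9.259259.
L_3 ≈ -29.398148.
M_3 − L_3 ≈ 20.1389.

20.1389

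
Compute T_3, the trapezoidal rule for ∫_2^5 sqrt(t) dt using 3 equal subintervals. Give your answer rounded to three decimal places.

Δt = (5 − 2)/3 = 1.
f(2) ≈ 1.414, f(3) ≈ 1.732, f(4) ≈ 2.000, f(5) ≈ 2.236.
T_3 = (Δt/2)·[f(t_0) + 2f(t_1) + 2f(t_2) + f(t_3)].
Sum ≈ 5.557.

5.557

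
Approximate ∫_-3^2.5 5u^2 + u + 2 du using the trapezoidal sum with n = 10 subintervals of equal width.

82.053125

Δu = (2.5 − (-3))/10 = 0.55.
f(-3) = 44, f(-2.45) = 29.5625, f(-1.9) = 18.15, f(-1.35) = 9.7625, f(-0.8) = 4.4, f(-0.25) = 2.0625, f(0.3) = 2.75, f(0.85) = 6.4625, f(1.4) = 13.2, f(1.95) = 22.9625, f(2.5) = 35.75.
T_10 = (Δu/2)·[f(u_0) + 2f(u_1) + ... + 2f(u_{9}) + f(u_10)].
Sum = 82.053125.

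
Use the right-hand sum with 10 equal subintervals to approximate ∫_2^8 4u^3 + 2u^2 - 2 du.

Δu = (8 − 2)/10 = 0.6.
Right endpoints: 2.6, 3.2, 3.8, 4.4, 5, 5.6, 6.2, 6.8, 7.4, 8.
f(2.6) = 81.824, f(3.2) = 149.552, f(3.8) = 246.368, f(4.4) = 377.456, f(5) = 548, f(5.6) = 763.184, f(6.2) = 1028.192, f(6.8) = 1348.208, f(7.4) = 1728.416, f(8) = 2174.
Sum = Δu · [f(2.6) + f(3.2) + f(3.8) + ...].
Sum = 5067.12.

5067.12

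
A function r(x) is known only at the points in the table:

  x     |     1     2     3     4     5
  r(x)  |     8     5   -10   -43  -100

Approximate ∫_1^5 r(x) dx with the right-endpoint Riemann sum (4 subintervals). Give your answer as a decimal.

Δx = 1.
Sum = 1·[5 + (-10) + (-43) + (-100)] = -148.

-148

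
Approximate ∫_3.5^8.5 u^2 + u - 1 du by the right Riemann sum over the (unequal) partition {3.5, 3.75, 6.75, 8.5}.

297.703125

Subinterval widths: 0.25, 3, 1.75.
Right endpoints: 3.75, 6.75, 8.5.
f(3.75) = 16.8125, f(6.75) = 51.3125, f(8.5) = 79.75.
Sum = Σ Δu_i · f(u_i).
Sum = 297.703125.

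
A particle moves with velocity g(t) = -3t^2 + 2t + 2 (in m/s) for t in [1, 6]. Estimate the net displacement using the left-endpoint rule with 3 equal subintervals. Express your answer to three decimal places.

-97.778

Δt = (6 − 1)/3 = 5/3.
Left endpoints: 1, 8/3, 13/3.
g(1) = 1, g(8/3) = -14, g(13/3) = -137/3.
Sum = Δt · [g(1) + g(8/3) + g(13/3)].
Sum ≈ -97.778.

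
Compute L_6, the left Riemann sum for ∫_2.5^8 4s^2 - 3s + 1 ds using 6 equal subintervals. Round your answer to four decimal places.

485.4769

Δs = (8 − 2.5)/6 = 11/12.
Left endpoints: 2.5, 41/12, 13/3, 5.25, 37/6, 85/12.
f(2.5) = 18.5, f(41/12) = 337/9, f(13/3) = 568/9, f(5.25) = 95.5, f(37/6) = 2423/18, f(85/12) = 1624/9.
Sum = Δs · [f(2.5) + f(41/12) + f(13/3) + ...].
Sum ≈ 485.4769.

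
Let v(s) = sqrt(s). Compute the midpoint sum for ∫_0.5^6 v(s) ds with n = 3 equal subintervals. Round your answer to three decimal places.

9.621

Δs = (6 − 0.5)/3 = 11/6.
Midpoints: 17/12, 3.25, 61/12.
v(17/12) ≈ 1.190, v(3.25) ≈ 1.803, v(61/12) ≈ 2.255.
Sum = Δs · [v(17/12) + v(3.25) + v(61/12)].
Sum ≈ 9.621.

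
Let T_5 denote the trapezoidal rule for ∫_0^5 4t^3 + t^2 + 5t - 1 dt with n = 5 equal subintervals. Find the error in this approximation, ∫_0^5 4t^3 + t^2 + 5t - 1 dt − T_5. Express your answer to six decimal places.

-25.833333

Exact integral: ∫_0^5 f(t) dt ≈ 724.16666667.
T_5 = 750.
Error ≈ 724.16666667 − 750 ≈ -25.833333.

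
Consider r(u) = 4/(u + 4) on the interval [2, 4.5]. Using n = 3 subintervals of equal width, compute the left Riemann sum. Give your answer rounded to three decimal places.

Δu = (4.5 − 2)/3 = 5/6.
Left endpoints: 2, 17/6, 11/3.
r(2) = 2/3, r(17/6) = 24/41, r(11/3) = 12/23.
Sum = Δu · [r(2) + r(17/6) + r(11/3)].
Sum ≈ 1.478.

1.478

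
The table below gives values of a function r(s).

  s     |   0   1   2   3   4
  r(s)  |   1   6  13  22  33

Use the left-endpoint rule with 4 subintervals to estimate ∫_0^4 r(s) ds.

Δs = 1.
Sum = 1·[1 + 6 + 13 + 22] = 42.

42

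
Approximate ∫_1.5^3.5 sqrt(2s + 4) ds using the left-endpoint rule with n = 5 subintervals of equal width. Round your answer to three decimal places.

Δs = (3.5 − 1.5)/5 = 0.4.
Left endpoints: 1.5, 1.9, 2.3, 2.7, 3.1.
f(1.5) ≈ 2.646, f(1.9) ≈ 2.793, f(2.3) ≈ 2.933, f(2.7) ≈ 3.066, f(3.1) ≈ 3.194.
Sum = Δs · [f(1.5) + f(1.9) + f(2.3) + f(2.7) + f(3.1)].
Sum ≈ 5.852.

5.852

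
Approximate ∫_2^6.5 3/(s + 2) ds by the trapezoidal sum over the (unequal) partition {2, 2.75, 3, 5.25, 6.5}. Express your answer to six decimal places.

Subinterval widths: 0.75, 0.25, 2.25, 1.25.
f(2) = 0.75, f(2.75) = 12/19, f(3) = 0.6, f(5.25) = 12/29, f(6.5) = 6/17.
On each subinterval the trapezoid contributes (Δs_i/2)·[f(s_{i-1}) + f(s_i)].
Sum ≈ 2.291766.

2.291766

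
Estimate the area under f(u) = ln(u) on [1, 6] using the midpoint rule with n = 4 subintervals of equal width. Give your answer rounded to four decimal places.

Δu = (6 − 1)/4 = 1.25.
Midpoints: 1.625, 2.875, 4.125, 5.375.
f(1.625) ≈ 0.4855, f(2.875) ≈ 1.0561, f(4.125) ≈ 1.4171, f(5.375) ≈ 1.6818.
Sum = Δu · [f(1.625) + f(2.875) + f(4.125) + f(5.375)].
Sum ≈ 5.8005.

5.8005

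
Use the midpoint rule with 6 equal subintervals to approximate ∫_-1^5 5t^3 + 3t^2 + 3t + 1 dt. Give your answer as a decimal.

931.5

Δt = (5 − (-1))/6 = 1.
Midpoints: -0.5, 0.5, 1.5, 2.5, 3.5, 4.5.
f(-0.5) = -0.375, f(0.5) = 3.875, f(1.5) = 29.125, f(2.5) = 105.375, f(3.5) = 262.625, f(4.5) = 530.875.
Sum = Δt · [f(-0.5) + f(0.5) + f(1.5) + ...].
Sum = 931.5.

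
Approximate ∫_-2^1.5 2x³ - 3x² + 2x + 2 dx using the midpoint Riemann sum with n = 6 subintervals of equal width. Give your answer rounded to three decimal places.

Δx = (1.5 − (-2))/6 = 7/12.
Midpoints: -41/24, -1.125, -13/24, 1/24, 0.625, 29/24.
f(-41/24) = -139229/6912, f(-1.125) = -6.89453125, f(-13/24) = -1945/6912, f(1/24) = 14365/6912, f(0.625) = 2.56640625, f(29/24) = 24641/6912.
Sum = Δx · [f(-41/24) + f(-1.125) + f(-13/24) + ...].
Sum ≈ -11.147.

-11.147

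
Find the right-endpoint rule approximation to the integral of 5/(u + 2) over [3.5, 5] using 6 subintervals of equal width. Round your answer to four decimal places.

1.1818

Δu = (5 − 3.5)/6 = 0.25.
Right endpoints: 3.75, 4, 4.25, 4.5, 4.75, 5.
f(3.75) = 20/23, f(4) = 5/6, f(4.25) = 0.8, f(4.5) = 10/13, f(4.75) = 20/27, f(5) = 5/7.
Sum = Δu · [f(3.75) + f(4) + f(4.25) + ...].
Sum ≈ 1.1818.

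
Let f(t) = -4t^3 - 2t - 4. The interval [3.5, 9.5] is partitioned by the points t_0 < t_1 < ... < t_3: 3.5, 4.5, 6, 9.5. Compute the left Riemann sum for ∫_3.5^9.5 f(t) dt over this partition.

Subinterval widths: 1, 1.5, 3.5.
Left endpoints: 3.5, 4.5, 6.
f(3.5) = -182.5, f(4.5) = -377.5, f(6) = -880.
Sum = Σ Δt_i · f(t_i).
Sum = -3828.75.

-3828.75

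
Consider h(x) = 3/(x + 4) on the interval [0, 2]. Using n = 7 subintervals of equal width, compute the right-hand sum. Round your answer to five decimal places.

Δx = (2 − 0)/7 = 2/7.
Right endpoints: 2/7, 4/7, 6/7, 8/7, 10/7, 12/7, 2.
h(2/7) = 0.7, h(4/7) = 0.65625, h(6/7) = 21/34, h(8/7) = 7/12, h(10/7) = 21/38, h(12/7) = 0.525, h(2) = 0.5.
Sum = Δx · [h(2/7) + h(4/7) + h(6/7) + ...].
Sum ≈ 1.18139.

1.18139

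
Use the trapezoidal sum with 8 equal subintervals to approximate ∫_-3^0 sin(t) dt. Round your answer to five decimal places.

Δt = (0 − (-3))/8 = 0.375.
f(-3) ≈ -0.14112, f(-2.625) ≈ -0.49392, f(-2.25) ≈ -0.77807, f(-1.875) ≈ -0.95409, f(-1.5) ≈ -0.99749, f(-1.125) ≈ -0.90227, f(-0.75) ≈ -0.68164, f(-0.375) ≈ -0.36627, f(0) ≈ 0.00000.
T_8 = (Δt/2)·[f(t_0) + 2f(t_1) + ... + 2f(t_{7}) + f(t_8)].
Sum ≈ -1.96662.

-1.96662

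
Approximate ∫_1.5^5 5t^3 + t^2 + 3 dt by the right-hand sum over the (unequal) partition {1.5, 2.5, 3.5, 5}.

1296.5

Subinterval widths: 1, 1, 1.5.
Right endpoints: 2.5, 3.5, 5.
f(2.5) = 87.375, f(3.5) = 229.625, f(5) = 653.
Sum = Σ Δt_i · f(t_i).
Sum = 1296.5.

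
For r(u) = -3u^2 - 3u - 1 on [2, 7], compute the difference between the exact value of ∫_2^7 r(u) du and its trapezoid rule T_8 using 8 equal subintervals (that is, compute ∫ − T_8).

Exact integral: ∫_2^7 r(u) du = -407.5.
T_8 = -408.4765625.
Error = -407.5 − (-408.4765625) = 0.9765625.

0.9765625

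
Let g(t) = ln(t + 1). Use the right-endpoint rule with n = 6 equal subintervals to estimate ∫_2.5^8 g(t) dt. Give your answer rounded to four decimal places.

Δt = (8 − 2.5)/6 = 11/12.
Right endpoints: 41/12, 13/3, 5.25, 37/6, 85/12, 8.
g(41/12) ≈ 1.4854, g(13/3) ≈ 1.6740, g(5.25) ≈ 1.8326, g(37/6) ≈ 1.9694, g(85/12) ≈ 2.0898, g(8) ≈ 2.1972.
Sum = Δt · [g(41/12) + g(13/3) + g(5.25) + ...].
Sum ≈ 10.3110.

10.3110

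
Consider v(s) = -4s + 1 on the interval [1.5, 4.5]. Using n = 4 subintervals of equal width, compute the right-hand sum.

-37.5

Δs = (4.5 − 1.5)/4 = 0.75.
Right endpoints: 2.25, 3, 3.75, 4.5.
v(2.25) = -8, v(3) = -11, v(3.75) = -14, v(4.5) = -17.
Sum = Δs · [v(2.25) + v(3) + v(3.75) + v(4.5)].
Sum = -37.5.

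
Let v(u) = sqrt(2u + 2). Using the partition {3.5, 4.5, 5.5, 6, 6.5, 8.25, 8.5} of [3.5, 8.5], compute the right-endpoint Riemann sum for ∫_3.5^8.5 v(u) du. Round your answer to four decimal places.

Subinterval widths: 1, 1, 0.5, 0.5, 1.75, 0.25.
Right endpoints: 4.5, 5.5, 6, 6.5, 8.25, 8.5.
v(4.5) ≈ 3.3166, v(5.5) ≈ 3.6056, v(6) ≈ 3.7417, v(6.5) ≈ 3.8730, v(8.25) ≈ 4.3012, v(8.5) ≈ 4.3589.
Sum = Σ Δu_i · v(u_i).
Sum ≈ 19.3463.

19.3463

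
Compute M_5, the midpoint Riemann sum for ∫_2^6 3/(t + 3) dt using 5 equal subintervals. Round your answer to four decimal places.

1.7612

Δt = (6 − 2)/5 = 0.8.
Midpoints: 2.4, 3.2, 4, 4.8, 5.6.
f(2.4) = 5/9, f(3.2) = 15/31, f(4) = 3/7, f(4.8) = 5/13, f(5.6) = 15/43.
Sum = Δt · [f(2.4) + f(3.2) + f(4) + f(4.8) + f(5.6)].
Sum ≈ 1.7612.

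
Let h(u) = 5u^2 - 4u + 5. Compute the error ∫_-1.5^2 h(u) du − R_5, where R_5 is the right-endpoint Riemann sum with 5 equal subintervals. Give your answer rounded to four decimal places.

Exact integral: ∫_-1.5^2 h(u) du ≈ 32.958333.
R_5 = 32.55.
Error ≈ 32.958333 − 32.55 ≈ 0.4083.

0.4083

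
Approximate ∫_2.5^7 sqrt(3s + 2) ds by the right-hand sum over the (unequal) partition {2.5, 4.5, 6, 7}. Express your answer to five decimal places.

19.37804

Subinterval widths: 2, 1.5, 1.
Right endpoints: 4.5, 6, 7.
f(4.5) ≈ 3.93700, f(6) ≈ 4.47214, f(7) ≈ 4.79583.
Sum = Σ Δs_i · f(s_i).
Sum ≈ 19.37804.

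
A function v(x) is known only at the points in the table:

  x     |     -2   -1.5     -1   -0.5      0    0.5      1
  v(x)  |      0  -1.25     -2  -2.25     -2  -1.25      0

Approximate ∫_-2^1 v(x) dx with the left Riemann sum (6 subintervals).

Δx = 0.5.
Sum = 0.5·[0 + (-1.25) + (-2) + (-2.25) + (-2) + (-1.25)] = -4.375.

-4.375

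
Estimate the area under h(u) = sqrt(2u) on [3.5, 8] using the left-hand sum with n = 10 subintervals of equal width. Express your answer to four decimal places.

14.8530

Δu = (8 − 3.5)/10 = 0.45.
Left endpoints: 3.5, 3.95, 4.4, 4.85, 5.3, 5.75, 6.2, 6.65, 7.1, 7.55.
h(3.5) ≈ 2.6458, h(3.95) ≈ 2.8107, h(4.4) ≈ 2.9665, h(4.85) ≈ 3.1145, h(5.3) ≈ 3.2558, h(5.75) ≈ 3.3912, h(6.2) ≈ 3.5214, h(6.65) ≈ 3.6469, h(7.1) ≈ 3.7683, h(7.55) ≈ 3.8859.
Sum = Δu · [h(3.5) + h(3.95) + h(4.4) + ...].
Sum ≈ 14.8530.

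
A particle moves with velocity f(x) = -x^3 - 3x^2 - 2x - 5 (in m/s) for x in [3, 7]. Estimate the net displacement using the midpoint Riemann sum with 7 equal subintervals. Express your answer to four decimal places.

-954.0408

Δx = (7 − 3)/7 = 4/7.
Midpoints: 23/7, 27/7, 31/7, 5, 39/7, 43/7, 47/7.
f(23/7) = -27245/343, f(27/7) = -39353/343, f(31/7) = -54725/343, f(5) = -215, f(39/7) = -96797/343, f(43/7) = -124265/343, f(47/7) = -156533/343.
Sum = Δx · [f(23/7) + f(27/7) + f(31/7) + ...].
Sum ≈ -954.0408.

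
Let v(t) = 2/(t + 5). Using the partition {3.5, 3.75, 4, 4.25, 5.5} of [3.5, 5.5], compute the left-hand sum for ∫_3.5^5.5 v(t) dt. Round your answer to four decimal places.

0.4418

Subinterval widths: 0.25, 0.25, 0.25, 1.25.
Left endpoints: 3.5, 3.75, 4, 4.25.
v(3.5) = 4/17, v(3.75) = 8/35, v(4) = 2/9, v(4.25) = 8/37.
Sum = Σ Δt_i · v(t_i).
Sum ≈ 0.4418.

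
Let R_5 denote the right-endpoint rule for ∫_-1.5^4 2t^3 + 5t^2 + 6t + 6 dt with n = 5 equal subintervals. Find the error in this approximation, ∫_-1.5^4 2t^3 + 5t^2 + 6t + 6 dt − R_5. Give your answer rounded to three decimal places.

-143.940

Exact integral: ∫_-1.5^4 f(t) dt ≈ 312.01042.
R_5 = 455.95.
Error ≈ 312.01042 − 455.95 ≈ -143.940.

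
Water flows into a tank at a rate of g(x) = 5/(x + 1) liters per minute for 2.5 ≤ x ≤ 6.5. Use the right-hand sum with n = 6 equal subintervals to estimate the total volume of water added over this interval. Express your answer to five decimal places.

Δx = (6.5 − 2.5)/6 = 2/3.
Right endpoints: 19/6, 23/6, 4.5, 31/6, 35/6, 6.5.
g(19/6) = 1.2, g(23/6) = 30/29, g(4.5) = 10/11, g(31/6) = 30/37, g(35/6) = 30/41, g(6.5) = 2/3.
Sum = Δx · [g(19/6) + g(23/6) + g(4.5) + ...].
Sum ≈ 3.56851.

3.56851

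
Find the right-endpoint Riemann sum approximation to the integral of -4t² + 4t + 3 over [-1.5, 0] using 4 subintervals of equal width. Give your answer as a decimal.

-1.828125

Δt = (0 − (-1.5))/4 = 0.375.
Right endpoints: -1.125, -0.75, -0.375, 0.
f(-1.125) = -6.5625, f(-0.75) = -2.25, f(-0.375) = 0.9375, f(0) = 3.
Sum = Δt · [f(-1.125) + f(-0.75) + f(-0.375) + f(0)].
Sum = -1.828125.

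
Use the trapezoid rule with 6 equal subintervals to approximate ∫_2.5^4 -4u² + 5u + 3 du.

Δu = (4 − 2.5)/6 = 0.25.
f(2.5) = -9.5, f(2.75) = -13.5, f(3) = -18, f(3.25) = -23, f(3.5) = -28.5, f(3.75) = -34.5, f(4) = -41.
T_6 = (Δu/2)·[f(u_0) + 2f(u_1) + ... + 2f(u_{5}) + f(u_6)].
Sum = -35.6875.

-35.6875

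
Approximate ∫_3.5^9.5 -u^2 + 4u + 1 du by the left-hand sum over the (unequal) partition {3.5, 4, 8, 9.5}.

-41.125

Subinterval widths: 0.5, 4, 1.5.
Left endpoints: 3.5, 4, 8.
f(3.5) = 2.75, f(4) = 1, f(8) = -31.
Sum = Σ Δu_i · f(u_i).
Sum = -41.125.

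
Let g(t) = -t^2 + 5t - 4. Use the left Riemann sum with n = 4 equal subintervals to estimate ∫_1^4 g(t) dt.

Δt = (4 − 1)/4 = 0.75.
Left endpoints: 1, 1.75, 2.5, 3.25.
g(1) = 0, g(1.75) = 1.6875, g(2.5) = 2.25, g(3.25) = 1.6875.
Sum = Δt · [g(1) + g(1.75) + g(2.5) + g(3.25)].
Sum = 4.21875.

4.21875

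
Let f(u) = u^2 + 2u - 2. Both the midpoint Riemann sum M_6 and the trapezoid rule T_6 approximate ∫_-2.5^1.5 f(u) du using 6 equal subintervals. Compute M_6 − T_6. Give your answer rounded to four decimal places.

M_6 ≈ -5.814815.
T_6 ≈ -5.370370.
M_6 − T_6 ≈ -0.4444.

-0.4444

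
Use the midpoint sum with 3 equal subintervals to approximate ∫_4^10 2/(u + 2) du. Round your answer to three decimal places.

1.380

Δu = (10 − 4)/3 = 2.
Midpoints: 5, 7, 9.
f(5) = 2/7, f(7) = 2/9, f(9) = 2/11.
Sum = Δu · [f(5) + f(7) + f(9)].
Sum ≈ 1.380.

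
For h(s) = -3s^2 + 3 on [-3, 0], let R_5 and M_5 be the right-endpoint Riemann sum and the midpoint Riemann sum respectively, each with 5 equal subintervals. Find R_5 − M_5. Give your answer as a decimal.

7.29

R_5 = -10.44.
M_5 = -17.73.
R_5 − M_5 = 7.29.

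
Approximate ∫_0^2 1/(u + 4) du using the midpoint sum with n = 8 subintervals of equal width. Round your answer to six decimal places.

0.405375

Δu = (2 − 0)/8 = 0.25.
Midpoints: 0.125, 0.375, 0.625, 0.875, 1.125, 1.375, 1.625, 1.875.
f(0.125) = 8/33, f(0.375) = 8/35, f(0.625) = 8/37, f(0.875) = 8/39, f(1.125) = 8/41, f(1.375) = 8/43, f(1.625) = 8/45, f(1.875) = 8/47.
Sum = Δu · [f(0.125) + f(0.375) + f(0.625) + ...].
Sum ≈ 0.405375.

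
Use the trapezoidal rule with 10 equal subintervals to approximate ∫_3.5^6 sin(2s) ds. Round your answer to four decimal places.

Δs = (6 − 3.5)/10 = 0.25.
f(3.5) ≈ 0.6570, f(3.75) ≈ 0.9380, f(4) ≈ 0.9894, f(4.25) ≈ 0.7985, f(4.5) ≈ 0.4121, f(4.75) ≈ -0.0752, f(5) ≈ -0.5440, f(5.25) ≈ -0.8797, f(5.5) ≈ -1.0000, f(5.75) ≈ -0.8755, f(6) ≈ -0.5366.
T_10 = (Δs/2)·[f(s_0) + 2f(s_1) + ... + 2f(s_{9}) + f(s_10)].
Sum ≈ -0.0440.

-0.0440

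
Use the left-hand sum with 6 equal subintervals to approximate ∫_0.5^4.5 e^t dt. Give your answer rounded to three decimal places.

62.161

Δt = (4.5 − 0.5)/6 = 2/3.
Left endpoints: 0.5, 7/6, 11/6, 2.5, 19/6, 23/6.
f(0.5) ≈ 1.649, f(7/6) ≈ 3.211, f(11/6) ≈ 6.255, f(2.5) ≈ 12.182, f(19/6) ≈ 23.728, f(23/6) ≈ 46.216.
Sum = Δt · [f(0.5) + f(7/6) + f(11/6) + ...].
Sum ≈ 62.161.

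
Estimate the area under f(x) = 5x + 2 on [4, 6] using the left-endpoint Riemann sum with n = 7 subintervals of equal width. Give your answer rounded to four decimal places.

52.5714

Δx = (6 − 4)/7 = 2/7.
Left endpoints: 4, 30/7, 32/7, 34/7, 36/7, 38/7, 40/7.
f(4) = 22, f(30/7) = 164/7, f(32/7) = 174/7, f(34/7) = 184/7, f(36/7) = 194/7, f(38/7) = 204/7, f(40/7) = 214/7.
Sum = Δx · [f(4) + f(30/7) + f(32/7) + ...].
Sum ≈ 52.5714.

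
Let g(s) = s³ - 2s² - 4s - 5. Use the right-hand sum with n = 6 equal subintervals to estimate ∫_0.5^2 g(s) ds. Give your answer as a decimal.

Δs = (2 − 0.5)/6 = 0.25.
Right endpoints: 0.75, 1, 1.25, 1.5, 1.75, 2.
g(0.75) = -8.703125, g(1) = -10, g(1.25) = -11.171875, g(1.5) = -12.125, g(1.75) = -12.765625, g(2) = -13.
Sum = Δs · [g(0.75) + g(1) + g(1.25) + ...].
Sum = -16.94140625.

-16.94140625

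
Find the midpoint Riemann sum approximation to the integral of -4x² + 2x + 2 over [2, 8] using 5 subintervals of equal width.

-597.12

Δx = (8 − 2)/5 = 1.2.
Midpoints: 2.6, 3.8, 5, 6.2, 7.4.
f(2.6) = -19.84, f(3.8) = -48.16, f(5) = -88, f(6.2) = -139.36, f(7.4) = -202.24.
Sum = Δx · [f(2.6) + f(3.8) + f(5) + f(6.2) + f(7.4)].
Sum = -597.12.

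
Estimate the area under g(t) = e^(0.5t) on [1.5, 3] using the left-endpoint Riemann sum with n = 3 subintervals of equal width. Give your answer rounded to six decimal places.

Δt = (3 − 1.5)/3 = 0.5.
Left endpoints: 1.5, 2, 2.5.
g(1.5) ≈ 2.117000, g(2) ≈ 2.718282, g(2.5) ≈ 3.490343.
Sum = Δt · [g(1.5) + g(2) + g(2.5)].
Sum ≈ 4.162812.

4.162812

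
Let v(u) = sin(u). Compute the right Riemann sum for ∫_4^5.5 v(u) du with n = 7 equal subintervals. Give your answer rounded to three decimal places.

Δu = (5.5 − 4)/7 = 3/14.
Right endpoints: 59/14, 31/7, 65/14, 34/7, 71/14, 37/7, 5.5.
v(59/14) ≈ -0.878, v(31/7) ≈ -0.960, v(65/14) ≈ -0.998, v(34/7) ≈ -0.990, v(71/14) ≈ -0.936, v(37/7) ≈ -0.840, v(5.5) ≈ -0.706.
Sum = Δu · [v(59/14) + v(31/7) + v(65/14) + ...].
Sum ≈ -1.352.

-1.352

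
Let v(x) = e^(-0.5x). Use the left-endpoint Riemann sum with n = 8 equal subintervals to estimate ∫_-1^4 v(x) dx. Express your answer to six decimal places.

Δx = (4 − (-1))/8 = 0.625.
Left endpoints: -1, -0.375, 0.25, 0.875, 1.5, 2.125, 2.75, 3.375.
v(-1) ≈ 1.648721, v(-0.375) ≈ 1.206230, v(0.25) ≈ 0.882497, v(0.875) ≈ 0.645649, v(1.5) ≈ 0.472367, v(2.125) ≈ 0.345591, v(2.75) ≈ 0.252840, v(3.375) ≈ 0.184981.
Sum = Δx · [v(-1) + v(-0.375) + v(0.25) + ...].
Sum ≈ 3.524297.

3.524297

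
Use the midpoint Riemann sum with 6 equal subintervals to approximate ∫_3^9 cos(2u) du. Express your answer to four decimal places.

-0.2802

Δu = (9 − 3)/6 = 1.
Midpoints: 3.5, 4.5, 5.5, 6.5, 7.5, 8.5.
f(3.5) ≈ 0.7539, f(4.5) ≈ -0.9111, f(5.5) ≈ 0.0044, f(6.5) ≈ 0.9074, f(7.5) ≈ -0.7597, f(8.5) ≈ -0.2752.
Sum = Δu · [f(3.5) + f(4.5) + f(5.5) + ...].
Sum ≈ -0.2802.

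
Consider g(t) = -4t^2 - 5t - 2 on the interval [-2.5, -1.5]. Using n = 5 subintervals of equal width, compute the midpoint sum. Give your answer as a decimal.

Δt = (-1.5 − (-2.5))/5 = 0.2.
Midpoints: -2.4, -2.2, -2, -1.8, -1.6.
g(-2.4) = -13.04, g(-2.2) = -10.36, g(-2) = -8, g(-1.8) = -5.96, g(-1.6) = -4.24.
Sum = Δt · [g(-2.4) + g(-2.2) + g(-2) + g(-1.8) + g(-1.6)].
Sum = -8.32.

-8.32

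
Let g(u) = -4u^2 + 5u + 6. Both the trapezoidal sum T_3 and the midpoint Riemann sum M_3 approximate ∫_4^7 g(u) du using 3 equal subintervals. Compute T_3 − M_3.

T_3 = -273.5.
M_3 = -270.5.
T_3 − M_3 = -3.

-3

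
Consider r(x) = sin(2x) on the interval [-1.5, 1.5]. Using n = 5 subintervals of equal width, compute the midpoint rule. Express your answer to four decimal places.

Δx = (1.5 − (-1.5))/5 = 0.6.
Midpoints: -1.2, -0.6, 0, 0.6, 1.2.
r(-1.2) ≈ -0.6755, r(-0.6) ≈ -0.9320, r(0) ≈ 0.0000, r(0.6) ≈ 0.9320, r(1.2) ≈ 0.6755.
Sum = Δx · [r(-1.2) + r(-0.6) + r(0) + r(0.6) + r(1.2)].
Sum ≈ 0.0000.

0.0000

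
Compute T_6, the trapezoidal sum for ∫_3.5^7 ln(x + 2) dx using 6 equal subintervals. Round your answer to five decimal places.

Δx = (7 − 3.5)/6 = 7/12.
f(3.5) ≈ 1.70475, f(49/12) ≈ 1.80555, f(14/3) ≈ 1.89712, f(5.25) ≈ 1.98100, f(35/6) ≈ 2.05839, f(77/12) ≈ 2.13021, f(7) ≈ 2.19722.
T_6 = (Δx/2)·[f(x_0) + 2f(x_1) + ... + 2f(x_{5}) + f(x_6)].
Sum ≈ 6.89690.

6.89690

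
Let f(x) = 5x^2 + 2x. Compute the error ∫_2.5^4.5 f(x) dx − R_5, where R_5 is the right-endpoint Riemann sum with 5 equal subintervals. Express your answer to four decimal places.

-15.0667

Exact integral: ∫_2.5^4.5 f(x) dx ≈ 139.833333.
R_5 = 154.9.
Error ≈ 139.833333 − 154.9 ≈ -15.0667.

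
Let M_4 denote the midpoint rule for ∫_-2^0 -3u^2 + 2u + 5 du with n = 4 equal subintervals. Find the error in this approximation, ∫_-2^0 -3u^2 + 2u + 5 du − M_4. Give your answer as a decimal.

-0.125

Exact integral: ∫_-2^0 f(u) du = -2.
M_4 = -1.875.
Error = -2 − (-1.875) = -0.125.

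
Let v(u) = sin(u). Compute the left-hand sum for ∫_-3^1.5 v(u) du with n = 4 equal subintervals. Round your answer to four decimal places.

-1.5869

Δu = (1.5 − (-3))/4 = 1.125.
Left endpoints: -3, -1.875, -0.75, 0.375.
v(-3) ≈ -0.1411, v(-1.875) ≈ -0.9541, v(-0.75) ≈ -0.6816, v(0.375) ≈ 0.3663.
Sum = Δu · [v(-3) + v(-1.875) + v(-0.75) + v(0.375)].
Sum ≈ -1.5869.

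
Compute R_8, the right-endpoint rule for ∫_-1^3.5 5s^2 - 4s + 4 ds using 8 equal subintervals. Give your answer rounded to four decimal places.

Δs = (3.5 − (-1))/8 = 0.5625.
Right endpoints: -0.4375, 0.125, 0.6875, 1.25, 1.8125, 2.375, 2.9375, 3.5.
f(-0.4375) = 6.70703125, f(0.125) = 3.578125, f(0.6875) = 3.61328125, f(1.25) = 6.8125, f(1.8125) = 13.17578125, f(2.375) = 22.703125, f(2.9375) = 35.39453125, f(3.5) = 51.25.
Sum = Δs · [f(-0.4375) + f(0.125) + f(0.6875) + ...].
Sum ≈ 80.5693.

80.5693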